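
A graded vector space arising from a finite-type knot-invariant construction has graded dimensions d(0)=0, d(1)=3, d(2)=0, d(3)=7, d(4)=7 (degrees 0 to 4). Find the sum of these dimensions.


Total dimension = d(0) + d(1) + ... + d(4)
= 0 + 3 + 0 + 7 + 7
= 17

17


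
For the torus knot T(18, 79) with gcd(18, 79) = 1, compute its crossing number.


For a torus knot T(p, q) with gcd(p,q)=1,
the crossing number is min(p*(q-1), q*(p-1)).
p*(q-1) = 18*78 = 1404
q*(p-1) = 79*17 = 1343
min(1404, 1343) = 1343

1343


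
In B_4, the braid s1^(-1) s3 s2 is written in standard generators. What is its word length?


The word length counts the number of generators (including inverses).
Listing each generator: s1^(-1), s3, s2
There are 3 generators in this braid word.

3


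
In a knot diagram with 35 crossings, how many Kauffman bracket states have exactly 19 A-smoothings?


We choose which 19 of 35 crossings get A-smoothings.
C(35, 19) = 35! / (19! * 16!)
= 4059928950

4059928950


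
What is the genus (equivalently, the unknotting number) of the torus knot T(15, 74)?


For a torus knot T(p,q), both the unknotting number and genus equal (p-1)(q-1)/2.
= (15-1)(74-1)/2
= 14*73/2
= 1022/2 = 511

511


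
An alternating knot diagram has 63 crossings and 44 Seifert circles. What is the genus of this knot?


For alternating knots, g = (c - s + 1)/2.
= (63 - 44 + 1)/2
= 20/2 = 10

10


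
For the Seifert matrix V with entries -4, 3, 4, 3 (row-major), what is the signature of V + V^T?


Step 1: V + V^T = [[-8, 7], [7, 6]]
Step 2: trace = -2, det = -97
Step 3: Discriminant = (-2)^2 - 4*(-97) = 392
Step 4: Eigenvalues: 8.89949, -10.8995
Step 5: Signature = (# positive eigenvalues) - (# negative eigenvalues) = 0

0


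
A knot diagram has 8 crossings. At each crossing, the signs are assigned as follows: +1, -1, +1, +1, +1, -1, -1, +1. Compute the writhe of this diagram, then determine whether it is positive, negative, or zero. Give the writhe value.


Step 1: Count positive crossings (+1).
Positive crossings: 5
Step 2: Count negative crossings (-1).
Negative crossings: 3
Step 3: Writhe = (positive) - (negative)
w = 5 - 3 = 2
Step 4: |w| = 2, and w is positive

2


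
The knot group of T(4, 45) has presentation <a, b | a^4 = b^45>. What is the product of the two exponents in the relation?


The relation is a^4 = b^45.
Product of exponents = 4 * 45
= 180

180


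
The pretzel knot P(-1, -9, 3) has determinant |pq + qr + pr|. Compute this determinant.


Step 1: Compute pq + qr + pr.
pq = (-1)*(-9) = 9
qr = (-9)*3 = -27
pr = (-1)*3 = -3
pq + qr + pr = 9 + (-27) + (-3) = -21
Step 2: Take absolute value.
det(P(-1,-9,3)) = |-21| = 21

21


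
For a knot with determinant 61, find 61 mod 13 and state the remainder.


Step 1: A knot is p-colorable if and only if p divides its determinant.
Step 2: Compute 61 mod 13.
61 = 4 * 13 + 9
Step 3: 61 mod 13 = 9
Step 4: The knot is 13-colorable: no

9


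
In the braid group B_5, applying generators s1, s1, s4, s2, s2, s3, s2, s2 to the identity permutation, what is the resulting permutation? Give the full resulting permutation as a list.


Starting with identity [1, 2, 3, 4, 5].
Apply generators in sequence:
  After s1: [2, 1, 3, 4, 5]
  After s1: [1, 2, 3, 4, 5]
  After s4: [1, 2, 3, 5, 4]
  After s2: [1, 3, 2, 5, 4]
  After s2: [1, 2, 3, 5, 4]
  After s3: [1, 2, 5, 3, 4]
  After s2: [1, 5, 2, 3, 4]
  After s2: [1, 2, 5, 3, 4]
Final permutation: [1, 2, 5, 3, 4]

[1, 2, 5, 3, 4]


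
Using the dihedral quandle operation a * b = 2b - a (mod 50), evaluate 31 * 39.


31 * 39 = 2*39 - 31 mod 50
= 78 - 31 mod 50
= 47 mod 50 = 47

47


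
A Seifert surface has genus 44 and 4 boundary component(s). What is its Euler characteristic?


chi = 2 - 2g - b
= 2 - 2*44 - 4
= 2 - 88 - 4 = -90

-90


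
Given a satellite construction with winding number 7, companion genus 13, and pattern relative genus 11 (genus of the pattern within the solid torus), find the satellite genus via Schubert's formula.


Schubert: g(satellite) = g_rel(pattern) + |winding| * g(companion),
where g_rel(pattern) is the genus of the pattern relative to the solid torus.
= 11 + 7 * 13
= 11 + 91 = 102

102


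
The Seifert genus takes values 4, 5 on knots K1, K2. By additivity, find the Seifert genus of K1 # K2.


The Seifert genus is additive under connected sum.
Seifert genus(K1 # K2) = (4) + (5)
= 9

9


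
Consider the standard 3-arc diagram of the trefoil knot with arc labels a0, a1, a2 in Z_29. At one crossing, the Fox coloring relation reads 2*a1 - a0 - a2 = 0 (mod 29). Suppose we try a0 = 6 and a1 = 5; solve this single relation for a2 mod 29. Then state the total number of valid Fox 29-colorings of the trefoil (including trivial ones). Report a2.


Step 1: Apply the given crossing relation 2*a1 - a0 - a2 = 0 (mod 29).
  a2 = 2*a1 - a0 mod 29
  a2 = 2*5 - 6 mod 29
  a2 = 10 - 6 mod 29
  a2 = 4 mod 29 = 4
Step 2: The trefoil has determinant 3.
  Number of Fox p-colorings (p prime) is p^2 if p = 3, else p.
  Since 29 does not divide 3, only trivial (constant) colorings exist.
  (So the trial a0 = 6, a1 = 5 with a0 != a1 does NOT extend to a valid coloring of the whole trefoil: the other two crossing relations require 3*(a1 - a0) = 0 (mod 29), which fails.)
  Total colorings = 29
Step 3: a2 = 4, total Fox 29-colorings = 29

4


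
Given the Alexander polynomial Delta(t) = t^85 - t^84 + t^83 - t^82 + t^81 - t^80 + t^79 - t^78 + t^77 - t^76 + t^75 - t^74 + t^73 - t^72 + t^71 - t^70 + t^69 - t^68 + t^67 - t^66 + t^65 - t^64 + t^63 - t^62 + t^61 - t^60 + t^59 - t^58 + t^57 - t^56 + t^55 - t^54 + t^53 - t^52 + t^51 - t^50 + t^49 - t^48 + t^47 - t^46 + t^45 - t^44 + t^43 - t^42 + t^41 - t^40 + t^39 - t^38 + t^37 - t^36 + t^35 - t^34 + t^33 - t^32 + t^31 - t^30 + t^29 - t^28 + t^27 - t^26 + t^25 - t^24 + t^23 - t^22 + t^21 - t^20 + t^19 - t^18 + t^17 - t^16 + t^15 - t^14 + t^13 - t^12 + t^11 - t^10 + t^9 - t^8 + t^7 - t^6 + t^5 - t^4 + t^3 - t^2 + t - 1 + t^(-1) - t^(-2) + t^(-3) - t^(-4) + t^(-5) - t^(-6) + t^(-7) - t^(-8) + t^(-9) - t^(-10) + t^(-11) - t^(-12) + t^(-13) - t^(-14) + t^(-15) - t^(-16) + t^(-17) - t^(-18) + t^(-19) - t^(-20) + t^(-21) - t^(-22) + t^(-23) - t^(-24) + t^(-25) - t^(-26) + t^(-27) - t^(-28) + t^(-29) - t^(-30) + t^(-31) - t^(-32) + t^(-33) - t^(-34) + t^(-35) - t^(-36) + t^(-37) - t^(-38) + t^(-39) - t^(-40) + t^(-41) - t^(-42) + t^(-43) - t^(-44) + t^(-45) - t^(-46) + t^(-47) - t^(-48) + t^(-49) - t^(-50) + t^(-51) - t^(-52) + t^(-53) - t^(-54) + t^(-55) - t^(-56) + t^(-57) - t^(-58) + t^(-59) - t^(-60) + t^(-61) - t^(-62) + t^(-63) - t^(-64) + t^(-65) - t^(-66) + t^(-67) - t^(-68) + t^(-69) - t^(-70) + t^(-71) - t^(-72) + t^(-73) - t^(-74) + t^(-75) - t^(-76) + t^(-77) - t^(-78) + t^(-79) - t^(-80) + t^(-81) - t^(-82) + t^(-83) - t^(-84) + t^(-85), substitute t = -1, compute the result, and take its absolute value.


Step 1: The polynomial has 171 terms with alternating signs, exponents from 85 down to -85.
Step 2: Substitute t = -1. The i-th term has coefficient (-1)^i and exponent (m-i),
  so its value is (-1)^i * (-1)^(m-i) = (-1)^m = -1 for every i.
Step 3: All 171 terms equal -1, so Delta(-1) = 171 * (-1) = -171
Step 4: |Delta(-1)| = 171

171


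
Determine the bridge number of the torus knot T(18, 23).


The bridge number of T(p,q) is min(p,q).
min(18, 23) = 18

18


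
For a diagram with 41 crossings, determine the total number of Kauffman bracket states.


Each crossing contributes 2 choices (A-smoothing or B-smoothing).
Total states = 2^41 = 2199023255552

2199023255552


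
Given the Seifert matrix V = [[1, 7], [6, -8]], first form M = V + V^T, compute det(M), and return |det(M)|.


Step 1: Form V + V^T where V = [[1, 7], [6, -8]]
  V^T = [[1, 6], [7, -8]]
  V + V^T = [[2, 13], [13, -16]]
Step 2: det(V + V^T) = 2*(-16) - 13*13
  = -32 - 169 = -201
Step 3: Knot determinant = |det(V + V^T)| = |-201| = 201

201


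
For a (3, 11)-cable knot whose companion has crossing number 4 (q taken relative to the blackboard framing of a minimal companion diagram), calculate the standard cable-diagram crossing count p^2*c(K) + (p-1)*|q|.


Step 1: Each of the c(K) crossings of the companion diagram becomes p*p = p^2 crossings among the p parallel strands, and each of the |q| twists s_1 s_2 ... s_(p-1) adds (p-1) crossings.
  Crossings = p^2 * c(K) + (p-1)*|q|
Step 2: = 3^2 * 4 + (3-1)*11
Step 3: = 9*4 + 2*11
Step 4: = 36 + 22 = 58

58


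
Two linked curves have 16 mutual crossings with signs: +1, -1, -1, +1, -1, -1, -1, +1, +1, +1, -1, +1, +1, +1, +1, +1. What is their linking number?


Step 1: Count positive crossings: 10
Step 2: Count negative crossings: 6
Step 3: Sum of signs = 10 - 6 = 4
Step 4: Linking number = sum/2 = 4/2 = 2

2


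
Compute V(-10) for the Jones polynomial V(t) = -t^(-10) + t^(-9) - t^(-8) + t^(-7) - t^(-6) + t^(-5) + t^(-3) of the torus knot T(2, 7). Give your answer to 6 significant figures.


Substituting t = -10 into V(t) = -t^(-10) + t^(-9) - t^(-8) + t^(-7) - t^(-6) + t^(-5) + t^(-3):
  (-)t^(-10) = -1e-10
  (+)t^(-9) = -1e-09
  (-)t^(-8) = -1e-08
  (+)t^(-7) = -1e-07
  (-)t^(-6) = -1e-06
  (+)t^(-5) = -1e-05
  (+)t^(-3) = -0.001
Sum = (-1e-10) + (-1e-09) + (-1e-08) + (-1e-07) + (-1e-06) + (-1e-05) + (-0.001)
= -0.0010111111
Rounded to 6 significant figures: -0.00101111

-0.00101111


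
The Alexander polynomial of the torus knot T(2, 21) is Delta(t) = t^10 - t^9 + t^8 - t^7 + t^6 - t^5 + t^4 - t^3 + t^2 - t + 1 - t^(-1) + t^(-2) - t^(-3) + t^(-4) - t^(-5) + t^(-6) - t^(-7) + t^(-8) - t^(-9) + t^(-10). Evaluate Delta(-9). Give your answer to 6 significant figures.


Substituting t = -9 into Delta(t) = t^10 - t^9 + t^8 - t^7 + t^6 - t^5 + t^4 - t^3 + t^2 - t + 1 - t^(-1) + t^(-2) - t^(-3) + t^(-4) - t^(-5) + t^(-6) - t^(-7) + t^(-8) - t^(-9) + t^(-10):
Term values: (3486784401) + (387420489) + (43046721) + (4782969) + (531441) + (59049) + (6561) + (729) + (81) + (9) + (1) + (0.111111) + (0.0123457) + (0.00137174) + (0.000152416) + (1.69351e-05) + (1.88168e-06) + (2.09075e-07) + (2.32306e-08) + (2.58117e-09) + (2.86797e-10)
Sum = 3922632451
Rounded to 6 significant figures: 3.92263e+09

3.92263e+09


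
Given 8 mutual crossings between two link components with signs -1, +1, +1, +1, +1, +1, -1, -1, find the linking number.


Step 1: Count positive crossings: 5
Step 2: Count negative crossings: 3
Step 3: Sum of signs = 5 - 3 = 2
Step 4: Linking number = sum/2 = 2/2 = 1

1


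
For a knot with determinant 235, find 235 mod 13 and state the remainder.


Step 1: A knot is p-colorable if and only if p divides its determinant.
Step 2: Compute 235 mod 13.
235 = 18 * 13 + 1
Step 3: 235 mod 13 = 1
Step 4: The knot is 13-colorable: no

1


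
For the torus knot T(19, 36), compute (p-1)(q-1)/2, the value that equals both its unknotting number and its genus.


For a torus knot T(p,q), both the unknotting number and genus equal (p-1)(q-1)/2.
= (19-1)(36-1)/2
= 18*35/2
= 630/2 = 315

315


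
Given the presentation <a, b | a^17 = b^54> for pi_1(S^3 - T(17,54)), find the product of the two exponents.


The relation is a^17 = b^54.
Product of exponents = 17 * 54
= 918

918


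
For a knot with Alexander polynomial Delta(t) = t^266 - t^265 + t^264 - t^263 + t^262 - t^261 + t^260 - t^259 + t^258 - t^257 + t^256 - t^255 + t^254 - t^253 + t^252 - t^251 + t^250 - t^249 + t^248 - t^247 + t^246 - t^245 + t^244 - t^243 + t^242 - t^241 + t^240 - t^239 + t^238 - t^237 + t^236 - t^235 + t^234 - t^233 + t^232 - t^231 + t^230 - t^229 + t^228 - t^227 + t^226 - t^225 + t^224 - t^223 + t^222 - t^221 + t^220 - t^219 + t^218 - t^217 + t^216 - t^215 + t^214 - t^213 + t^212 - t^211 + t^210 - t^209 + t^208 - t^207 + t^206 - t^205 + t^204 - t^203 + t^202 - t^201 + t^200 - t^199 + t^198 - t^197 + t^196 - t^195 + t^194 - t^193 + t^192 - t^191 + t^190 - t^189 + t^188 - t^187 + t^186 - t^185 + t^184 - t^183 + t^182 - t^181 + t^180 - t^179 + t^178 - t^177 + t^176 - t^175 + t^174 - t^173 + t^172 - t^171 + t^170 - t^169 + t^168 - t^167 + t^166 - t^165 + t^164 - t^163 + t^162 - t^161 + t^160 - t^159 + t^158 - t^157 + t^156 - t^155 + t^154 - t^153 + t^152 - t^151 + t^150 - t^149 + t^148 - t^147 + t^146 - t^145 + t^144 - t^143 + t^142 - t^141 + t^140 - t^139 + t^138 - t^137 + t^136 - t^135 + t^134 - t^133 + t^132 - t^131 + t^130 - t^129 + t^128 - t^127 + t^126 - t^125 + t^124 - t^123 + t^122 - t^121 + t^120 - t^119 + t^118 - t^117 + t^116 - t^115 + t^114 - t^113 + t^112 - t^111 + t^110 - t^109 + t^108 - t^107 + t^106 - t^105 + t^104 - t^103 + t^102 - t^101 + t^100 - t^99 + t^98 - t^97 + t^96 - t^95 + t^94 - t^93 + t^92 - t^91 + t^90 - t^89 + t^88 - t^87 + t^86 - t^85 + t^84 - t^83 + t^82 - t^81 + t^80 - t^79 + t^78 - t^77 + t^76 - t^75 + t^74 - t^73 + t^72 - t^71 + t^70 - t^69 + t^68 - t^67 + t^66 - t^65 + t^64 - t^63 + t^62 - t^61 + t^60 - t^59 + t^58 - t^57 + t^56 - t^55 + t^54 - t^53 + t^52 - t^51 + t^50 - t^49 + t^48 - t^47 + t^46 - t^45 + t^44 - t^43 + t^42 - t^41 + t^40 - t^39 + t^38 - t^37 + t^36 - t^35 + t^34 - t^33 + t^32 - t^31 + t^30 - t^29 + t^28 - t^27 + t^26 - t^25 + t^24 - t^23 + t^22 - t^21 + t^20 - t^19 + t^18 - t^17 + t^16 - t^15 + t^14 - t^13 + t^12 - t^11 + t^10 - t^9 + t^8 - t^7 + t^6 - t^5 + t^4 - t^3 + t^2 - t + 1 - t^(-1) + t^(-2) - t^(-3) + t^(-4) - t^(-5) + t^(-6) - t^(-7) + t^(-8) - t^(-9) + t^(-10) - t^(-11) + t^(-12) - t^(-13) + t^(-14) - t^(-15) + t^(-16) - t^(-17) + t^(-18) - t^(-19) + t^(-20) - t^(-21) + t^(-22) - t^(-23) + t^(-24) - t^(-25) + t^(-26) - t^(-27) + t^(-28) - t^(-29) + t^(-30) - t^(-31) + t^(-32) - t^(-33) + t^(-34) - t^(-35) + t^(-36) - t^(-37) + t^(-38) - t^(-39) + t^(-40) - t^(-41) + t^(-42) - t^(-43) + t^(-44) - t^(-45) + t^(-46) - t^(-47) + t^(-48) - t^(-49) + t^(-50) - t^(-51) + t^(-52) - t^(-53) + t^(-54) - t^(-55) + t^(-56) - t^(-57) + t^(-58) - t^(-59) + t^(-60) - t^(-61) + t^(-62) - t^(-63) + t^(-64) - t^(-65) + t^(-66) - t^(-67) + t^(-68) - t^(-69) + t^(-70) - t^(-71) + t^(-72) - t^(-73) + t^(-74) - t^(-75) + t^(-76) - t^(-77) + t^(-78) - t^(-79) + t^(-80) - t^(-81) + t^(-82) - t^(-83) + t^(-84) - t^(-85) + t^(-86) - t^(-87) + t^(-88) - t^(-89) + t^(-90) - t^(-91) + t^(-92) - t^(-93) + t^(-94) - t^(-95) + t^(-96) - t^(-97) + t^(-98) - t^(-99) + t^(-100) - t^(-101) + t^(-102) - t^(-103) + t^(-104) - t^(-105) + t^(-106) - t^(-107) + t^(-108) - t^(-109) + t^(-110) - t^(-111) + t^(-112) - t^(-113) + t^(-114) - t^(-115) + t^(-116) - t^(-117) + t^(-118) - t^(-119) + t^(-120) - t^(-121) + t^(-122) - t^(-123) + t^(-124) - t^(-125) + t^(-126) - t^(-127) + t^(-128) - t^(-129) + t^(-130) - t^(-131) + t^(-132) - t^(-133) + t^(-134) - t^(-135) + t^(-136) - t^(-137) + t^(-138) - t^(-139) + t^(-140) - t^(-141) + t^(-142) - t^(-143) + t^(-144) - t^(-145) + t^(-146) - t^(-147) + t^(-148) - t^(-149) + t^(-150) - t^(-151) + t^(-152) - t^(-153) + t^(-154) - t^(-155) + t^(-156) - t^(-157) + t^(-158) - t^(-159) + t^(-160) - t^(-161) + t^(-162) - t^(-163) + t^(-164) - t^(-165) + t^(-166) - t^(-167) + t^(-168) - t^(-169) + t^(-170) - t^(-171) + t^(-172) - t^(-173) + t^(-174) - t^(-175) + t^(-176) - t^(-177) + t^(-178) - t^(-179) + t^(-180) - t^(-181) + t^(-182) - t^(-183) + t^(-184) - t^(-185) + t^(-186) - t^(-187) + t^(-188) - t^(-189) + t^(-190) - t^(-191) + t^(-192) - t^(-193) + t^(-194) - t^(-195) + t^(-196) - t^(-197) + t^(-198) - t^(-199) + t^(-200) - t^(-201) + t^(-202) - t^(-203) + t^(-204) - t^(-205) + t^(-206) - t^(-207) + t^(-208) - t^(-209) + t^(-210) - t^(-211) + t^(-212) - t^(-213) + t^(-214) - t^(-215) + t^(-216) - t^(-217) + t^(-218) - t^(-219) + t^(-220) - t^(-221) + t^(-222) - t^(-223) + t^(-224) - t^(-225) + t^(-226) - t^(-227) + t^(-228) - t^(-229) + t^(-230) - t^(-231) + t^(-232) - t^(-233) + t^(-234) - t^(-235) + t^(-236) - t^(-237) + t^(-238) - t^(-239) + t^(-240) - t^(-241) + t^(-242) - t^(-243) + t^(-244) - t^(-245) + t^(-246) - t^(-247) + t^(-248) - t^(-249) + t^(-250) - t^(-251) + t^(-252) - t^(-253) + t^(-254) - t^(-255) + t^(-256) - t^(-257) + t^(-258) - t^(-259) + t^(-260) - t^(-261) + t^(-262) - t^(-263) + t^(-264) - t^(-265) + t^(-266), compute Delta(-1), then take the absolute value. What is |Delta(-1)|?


Step 1: The polynomial has 533 terms with alternating signs, exponents from 266 down to -266.
Step 2: Substitute t = -1. The i-th term has coefficient (-1)^i and exponent (m-i),
  so its value is (-1)^i * (-1)^(m-i) = (-1)^m = 1 for every i.
Step 3: All 533 terms equal 1, so Delta(-1) = 533 * (1) = 533
Step 4: |Delta(-1)| = 533

533


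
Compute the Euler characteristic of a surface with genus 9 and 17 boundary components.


chi = 2 - 2g - b
= 2 - 2*9 - 17
= 2 - 18 - 17 = -33

-33


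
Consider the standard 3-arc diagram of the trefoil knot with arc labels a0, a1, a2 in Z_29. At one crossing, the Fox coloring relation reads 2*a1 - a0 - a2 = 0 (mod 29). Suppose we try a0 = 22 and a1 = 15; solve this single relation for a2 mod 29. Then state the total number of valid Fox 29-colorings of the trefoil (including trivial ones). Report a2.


Step 1: Apply the given crossing relation 2*a1 - a0 - a2 = 0 (mod 29).
  a2 = 2*a1 - a0 mod 29
  a2 = 2*15 - 22 mod 29
  a2 = 30 - 22 mod 29
  a2 = 8 mod 29 = 8
Step 2: The trefoil has determinant 3.
  Number of Fox p-colorings (p prime) is p^2 if p = 3, else p.
  Since 29 does not divide 3, only trivial (constant) colorings exist.
  (So the trial a0 = 22, a1 = 15 with a0 != a1 does NOT extend to a valid coloring of the whole trefoil: the other two crossing relations require 3*(a1 - a0) = 0 (mod 29), which fails.)
  Total colorings = 29
Step 3: a2 = 8, total Fox 29-colorings = 29

8


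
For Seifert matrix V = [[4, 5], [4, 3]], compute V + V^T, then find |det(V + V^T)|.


Step 1: Form V + V^T where V = [[4, 5], [4, 3]]
  V^T = [[4, 4], [5, 3]]
  V + V^T = [[8, 9], [9, 6]]
Step 2: det(V + V^T) = 8*6 - 9*9
  = 48 - 81 = -33
Step 3: Knot determinant = |det(V + V^T)| = |-33| = 33

33


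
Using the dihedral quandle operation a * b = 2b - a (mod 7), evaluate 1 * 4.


1 * 4 = 2*4 - 1 mod 7
= 8 - 1 mod 7
= 7 mod 7 = 0

0


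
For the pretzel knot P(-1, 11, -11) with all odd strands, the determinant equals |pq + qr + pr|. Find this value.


Step 1: Compute pq + qr + pr.
pq = (-1)*11 = -11
qr = 11*(-11) = -121
pr = (-1)*(-11) = 11
pq + qr + pr = -11 + (-121) + 11 = -121
Step 2: Take absolute value.
det(P(-1,11,-11)) = |-121| = 121

121


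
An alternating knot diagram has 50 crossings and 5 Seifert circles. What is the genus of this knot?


For alternating knots, g = (c - s + 1)/2.
= (50 - 5 + 1)/2
= 46/2 = 23

23


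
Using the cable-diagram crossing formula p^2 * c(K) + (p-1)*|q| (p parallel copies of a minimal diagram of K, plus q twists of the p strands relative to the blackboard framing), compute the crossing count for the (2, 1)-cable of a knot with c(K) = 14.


Step 1: Each of the c(K) crossings of the companion diagram becomes p*p = p^2 crossings among the p parallel strands, and each of the |q| twists s_1 s_2 ... s_(p-1) adds (p-1) crossings.
  Crossings = p^2 * c(K) + (p-1)*|q|
Step 2: = 2^2 * 14 + (2-1)*1
Step 3: = 4*14 + 1*1
Step 4: = 56 + 1 = 57

57


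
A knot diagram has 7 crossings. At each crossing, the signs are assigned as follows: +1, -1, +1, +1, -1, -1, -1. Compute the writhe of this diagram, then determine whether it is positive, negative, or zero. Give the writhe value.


Step 1: Count positive crossings (+1).
Positive crossings: 3
Step 2: Count negative crossings (-1).
Negative crossings: 4
Step 3: Writhe = (positive) - (negative)
w = 3 - 4 = -1
Step 4: |w| = 1, and w is negative

-1


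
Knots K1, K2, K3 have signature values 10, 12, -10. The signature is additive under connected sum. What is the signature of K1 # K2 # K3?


The signature is additive under connected sum.
signature(K1 # K2 # K3) = (10) + (12) + (-10)
= 12

12


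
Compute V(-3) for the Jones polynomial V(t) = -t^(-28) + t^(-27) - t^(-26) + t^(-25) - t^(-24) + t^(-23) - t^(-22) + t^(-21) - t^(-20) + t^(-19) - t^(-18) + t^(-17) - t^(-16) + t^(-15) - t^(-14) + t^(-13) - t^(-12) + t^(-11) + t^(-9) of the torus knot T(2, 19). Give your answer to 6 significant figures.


Substituting t = -3 into V(t) = -t^(-28) + t^(-27) - t^(-26) + t^(-25) - t^(-24) + t^(-23) - t^(-22) + t^(-21) - t^(-20) + t^(-19) - t^(-18) + t^(-17) - t^(-16) + t^(-15) - t^(-14) + t^(-13) - t^(-12) + t^(-11) + t^(-9):
  (-)t^(-28) = -4.37124e-14
  (+)t^(-27) = -1.31137e-13
  (-)t^(-26) = -3.93412e-13
  (+)t^(-25) = -1.18024e-12
  (-)t^(-24) = -3.54071e-12
  (+)t^(-23) = -1.06221e-11
  (-)t^(-22) = -3.18664e-11
  (+)t^(-21) = -9.55991e-11
  (-)t^(-20) = -2.86797e-10
  (+)t^(-19) = -8.60392e-10
  (-)t^(-18) = -2.58117e-09
  (+)t^(-17) = -7.74352e-09
  (-)t^(-16) = -2.32306e-08
  (+)t^(-15) = -6.96917e-08
  (-)t^(-14) = -2.09075e-07
  (+)t^(-13) = -6.27225e-07
  (-)t^(-12) = -1.88168e-06
  (+)t^(-11) = -5.64503e-06
  (+)t^(-9) = -5.08053e-05
Sum = (-4.37124e-14) + (-1.31137e-13) + (-3.93412e-13) + (-1.18024e-12) + (-3.54071e-12) + (-1.06221e-11) + (-3.18664e-11) + (-9.55991e-11) + (-2.86797e-10) + (-8.60392e-10) + (-2.58117e-09) + (-7.74352e-09) + (-2.32306e-08) + (-6.96917e-08) + (-2.09075e-07) + (-6.27225e-07) + (-1.88168e-06) + (-5.64503e-06) + (-5.08053e-05)
= -5.927280731e-05
Rounded to 6 significant figures: -5.92728e-05

-5.92728e-05


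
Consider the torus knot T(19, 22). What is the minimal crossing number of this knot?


For a torus knot T(p, q) with gcd(p,q)=1,
the crossing number is min(p*(q-1), q*(p-1)).
p*(q-1) = 19*21 = 399
q*(p-1) = 22*18 = 396
min(399, 396) = 396

396


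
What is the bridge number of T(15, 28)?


The bridge number of T(p,q) is min(p,q).
min(15, 28) = 15

15


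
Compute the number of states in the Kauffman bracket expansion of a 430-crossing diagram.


Each crossing contributes 2 choices (A-smoothing or B-smoothing).
Total states = 2^430 = 2772669694120814859578414184143083703436437075375816575170479580614621307805625623039974406104139578097391210961403571828974157824

2772669694120814859578414184143083703436437075375816575170479580614621307805625623039974406104139578097391210961403571828974157824


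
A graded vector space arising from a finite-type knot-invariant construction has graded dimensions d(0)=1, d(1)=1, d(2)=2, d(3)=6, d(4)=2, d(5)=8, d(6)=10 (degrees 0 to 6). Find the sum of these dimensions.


Total dimension = d(0) + d(1) + ... + d(6)
= 1 + 1 + 2 + 6 + 2 + 8 + 10
= 30

30


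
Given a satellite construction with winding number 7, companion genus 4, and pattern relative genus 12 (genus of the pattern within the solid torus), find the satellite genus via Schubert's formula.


Schubert: g(satellite) = g_rel(pattern) + |winding| * g(companion),
where g_rel(pattern) is the genus of the pattern relative to the solid torus.
= 12 + 7 * 4
= 12 + 28 = 40

40


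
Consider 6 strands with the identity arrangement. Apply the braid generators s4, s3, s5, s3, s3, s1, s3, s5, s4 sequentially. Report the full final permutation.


Starting with identity [1, 2, 3, 4, 5, 6].
Apply generators in sequence:
  After s4: [1, 2, 3, 5, 4, 6]
  After s3: [1, 2, 5, 3, 4, 6]
  After s5: [1, 2, 5, 3, 6, 4]
  After s3: [1, 2, 3, 5, 6, 4]
  After s3: [1, 2, 5, 3, 6, 4]
  After s1: [2, 1, 5, 3, 6, 4]
  After s3: [2, 1, 3, 5, 6, 4]
  After s5: [2, 1, 3, 5, 4, 6]
  After s4: [2, 1, 3, 4, 5, 6]
Final permutation: [2, 1, 3, 4, 5, 6]

[2, 1, 3, 4, 5, 6]


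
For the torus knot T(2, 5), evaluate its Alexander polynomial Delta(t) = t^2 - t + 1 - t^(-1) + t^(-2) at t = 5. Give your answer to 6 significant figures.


Substituting t = 5 into Delta(t) = t^2 - t + 1 - t^(-1) + t^(-2):
Term values: (25) + (-5) + (1) + (-0.2) + (0.04)
Sum = 20.84
Rounded to 6 significant figures: 20.84

20.84


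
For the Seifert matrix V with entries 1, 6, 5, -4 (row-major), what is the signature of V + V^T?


Step 1: V + V^T = [[2, 11], [11, -8]]
Step 2: trace = -6, det = -137
Step 3: Discriminant = (-6)^2 - 4*(-137) = 584
Step 4: Eigenvalues: 9.08305, -15.083
Step 5: Signature = (# positive eigenvalues) - (# negative eigenvalues) = 0

0


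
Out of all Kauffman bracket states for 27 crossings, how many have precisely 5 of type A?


We choose which 5 of 27 crossings get A-smoothings.
C(27, 5) = 27! / (5! * 22!)
= 80730

80730


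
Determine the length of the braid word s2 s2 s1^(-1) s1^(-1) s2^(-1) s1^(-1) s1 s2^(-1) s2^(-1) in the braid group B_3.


The word length counts the number of generators (including inverses).
Listing each generator: s2, s2, s1^(-1), s1^(-1), s2^(-1), s1^(-1), s1, s2^(-1), s2^(-1)
There are 9 generators in this braid word.

9


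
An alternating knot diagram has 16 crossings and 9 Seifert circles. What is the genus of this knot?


For alternating knots, g = (c - s + 1)/2.
= (16 - 9 + 1)/2
= 8/2 = 4

4


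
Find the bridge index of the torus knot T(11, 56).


The bridge number of T(p,q) is min(p,q).
min(11, 56) = 11

11


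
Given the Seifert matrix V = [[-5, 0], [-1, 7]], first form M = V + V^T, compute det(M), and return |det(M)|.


Step 1: Form V + V^T where V = [[-5, 0], [-1, 7]]
  V^T = [[-5, -1], [0, 7]]
  V + V^T = [[-10, -1], [-1, 14]]
Step 2: det(V + V^T) = (-10)*14 - (-1)*(-1)
  = -140 - 1 = -141
Step 3: Knot determinant = |det(V + V^T)| = |-141| = 141

141


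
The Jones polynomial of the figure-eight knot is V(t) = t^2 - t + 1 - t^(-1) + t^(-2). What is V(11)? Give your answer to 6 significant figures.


Substituting t = 11 into V(t) = t^2 - t + 1 - t^(-1) + t^(-2):
  (+)t^(2) = 121
  (-)t^(1) = -11
  (+)t^(0) = 1
  (-)t^(-1) = -0.0909091
  (+)t^(-2) = 0.00826446
Sum = (121) + (-11) + (1) + (-0.0909091) + (0.00826446)
= 110.9173554
Rounded to 6 significant figures: 110.917

110.917


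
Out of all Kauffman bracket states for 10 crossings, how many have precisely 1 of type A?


We choose which 1 of 10 crossings get A-smoothings.
C(10, 1) = 10! / (1! * 9!)
= 10

10


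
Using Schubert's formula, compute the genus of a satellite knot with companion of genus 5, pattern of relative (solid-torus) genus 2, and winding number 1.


Schubert: g(satellite) = g_rel(pattern) + |winding| * g(companion),
where g_rel(pattern) is the genus of the pattern relative to the solid torus.
= 2 + 1 * 5
= 2 + 5 = 7

7


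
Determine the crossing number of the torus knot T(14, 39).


For a torus knot T(p, q) with gcd(p,q)=1,
the crossing number is min(p*(q-1), q*(p-1)).
p*(q-1) = 14*38 = 532
q*(p-1) = 39*13 = 507
min(532, 507) = 507

507


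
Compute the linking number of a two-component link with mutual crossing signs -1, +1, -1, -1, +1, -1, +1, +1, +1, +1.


Step 1: Count positive crossings: 6
Step 2: Count negative crossings: 4
Step 3: Sum of signs = 6 - 4 = 2
Step 4: Linking number = sum/2 = 2/2 = 1

1


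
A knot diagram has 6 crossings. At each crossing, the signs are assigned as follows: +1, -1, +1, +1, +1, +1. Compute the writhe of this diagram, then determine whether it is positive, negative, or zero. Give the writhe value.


Step 1: Count positive crossings (+1).
Positive crossings: 5
Step 2: Count negative crossings (-1).
Negative crossings: 1
Step 3: Writhe = (positive) - (negative)
w = 5 - 1 = 4
Step 4: |w| = 4, and w is positive

4


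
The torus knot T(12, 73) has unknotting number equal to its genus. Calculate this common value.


For a torus knot T(p,q), both the unknotting number and genus equal (p-1)(q-1)/2.
= (12-1)(73-1)/2
= 11*72/2
= 792/2 = 396

396


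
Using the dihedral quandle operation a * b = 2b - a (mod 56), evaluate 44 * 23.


44 * 23 = 2*23 - 44 mod 56
= 46 - 44 mod 56
= 2 mod 56 = 2

2


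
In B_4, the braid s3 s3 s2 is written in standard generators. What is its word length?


The word length counts the number of generators (including inverses).
Listing each generator: s3, s3, s2
There are 3 generators in this braid word.

3


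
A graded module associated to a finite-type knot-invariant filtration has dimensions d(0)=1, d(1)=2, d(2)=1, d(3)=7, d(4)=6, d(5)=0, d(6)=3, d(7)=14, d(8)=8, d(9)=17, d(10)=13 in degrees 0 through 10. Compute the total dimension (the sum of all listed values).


Total dimension = d(0) + d(1) + ... + d(10)
= 1 + 2 + 1 + 7 + 6 + 0 + 3 + 14 + 8 + 17 + 13
= 72

72


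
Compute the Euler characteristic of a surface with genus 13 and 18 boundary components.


chi = 2 - 2g - b
= 2 - 2*13 - 18
= 2 - 26 - 18 = -42

-42


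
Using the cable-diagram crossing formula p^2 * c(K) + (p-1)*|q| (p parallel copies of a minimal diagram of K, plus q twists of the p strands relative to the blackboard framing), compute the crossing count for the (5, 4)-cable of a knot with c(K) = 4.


Step 1: Each of the c(K) crossings of the companion diagram becomes p*p = p^2 crossings among the p parallel strands, and each of the |q| twists s_1 s_2 ... s_(p-1) adds (p-1) crossings.
  Crossings = p^2 * c(K) + (p-1)*|q|
Step 2: = 5^2 * 4 + (5-1)*4
Step 3: = 25*4 + 4*4
Step 4: = 100 + 16 = 116

116


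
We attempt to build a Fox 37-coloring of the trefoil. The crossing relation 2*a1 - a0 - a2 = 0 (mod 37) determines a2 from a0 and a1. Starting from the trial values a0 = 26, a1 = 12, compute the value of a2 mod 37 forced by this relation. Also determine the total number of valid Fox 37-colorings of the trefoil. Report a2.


Step 1: Apply the given crossing relation 2*a1 - a0 - a2 = 0 (mod 37).
  a2 = 2*a1 - a0 mod 37
  a2 = 2*12 - 26 mod 37
  a2 = 24 - 26 mod 37
  a2 = -2 mod 37 = 35
Step 2: The trefoil has determinant 3.
  Number of Fox p-colorings (p prime) is p^2 if p = 3, else p.
  Since 37 does not divide 3, only trivial (constant) colorings exist.
  (So the trial a0 = 26, a1 = 12 with a0 != a1 does NOT extend to a valid coloring of the whole trefoil: the other two crossing relations require 3*(a1 - a0) = 0 (mod 37), which fails.)
  Total colorings = 37
Step 3: a2 = 35, total Fox 37-colorings = 37

35


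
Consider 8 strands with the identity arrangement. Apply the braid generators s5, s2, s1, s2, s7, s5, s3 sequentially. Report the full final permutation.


Starting with identity [1, 2, 3, 4, 5, 6, 7, 8].
Apply generators in sequence:
  After s5: [1, 2, 3, 4, 6, 5, 7, 8]
  After s2: [1, 3, 2, 4, 6, 5, 7, 8]
  After s1: [3, 1, 2, 4, 6, 5, 7, 8]
  After s2: [3, 2, 1, 4, 6, 5, 7, 8]
  After s7: [3, 2, 1, 4, 6, 5, 8, 7]
  After s5: [3, 2, 1, 4, 5, 6, 8, 7]
  After s3: [3, 2, 4, 1, 5, 6, 8, 7]
Final permutation: [3, 2, 4, 1, 5, 6, 8, 7]

[3, 2, 4, 1, 5, 6, 8, 7]


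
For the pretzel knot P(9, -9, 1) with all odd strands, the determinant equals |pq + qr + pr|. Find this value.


Step 1: Compute pq + qr + pr.
pq = 9*(-9) = -81
qr = (-9)*1 = -9
pr = 9*1 = 9
pq + qr + pr = -81 + (-9) + 9 = -81
Step 2: Take absolute value.
det(P(9,-9,1)) = |-81| = 81

81


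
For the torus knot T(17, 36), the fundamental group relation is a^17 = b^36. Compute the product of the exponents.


The relation is a^17 = b^36.
Product of exponents = 17 * 36
= 612

612


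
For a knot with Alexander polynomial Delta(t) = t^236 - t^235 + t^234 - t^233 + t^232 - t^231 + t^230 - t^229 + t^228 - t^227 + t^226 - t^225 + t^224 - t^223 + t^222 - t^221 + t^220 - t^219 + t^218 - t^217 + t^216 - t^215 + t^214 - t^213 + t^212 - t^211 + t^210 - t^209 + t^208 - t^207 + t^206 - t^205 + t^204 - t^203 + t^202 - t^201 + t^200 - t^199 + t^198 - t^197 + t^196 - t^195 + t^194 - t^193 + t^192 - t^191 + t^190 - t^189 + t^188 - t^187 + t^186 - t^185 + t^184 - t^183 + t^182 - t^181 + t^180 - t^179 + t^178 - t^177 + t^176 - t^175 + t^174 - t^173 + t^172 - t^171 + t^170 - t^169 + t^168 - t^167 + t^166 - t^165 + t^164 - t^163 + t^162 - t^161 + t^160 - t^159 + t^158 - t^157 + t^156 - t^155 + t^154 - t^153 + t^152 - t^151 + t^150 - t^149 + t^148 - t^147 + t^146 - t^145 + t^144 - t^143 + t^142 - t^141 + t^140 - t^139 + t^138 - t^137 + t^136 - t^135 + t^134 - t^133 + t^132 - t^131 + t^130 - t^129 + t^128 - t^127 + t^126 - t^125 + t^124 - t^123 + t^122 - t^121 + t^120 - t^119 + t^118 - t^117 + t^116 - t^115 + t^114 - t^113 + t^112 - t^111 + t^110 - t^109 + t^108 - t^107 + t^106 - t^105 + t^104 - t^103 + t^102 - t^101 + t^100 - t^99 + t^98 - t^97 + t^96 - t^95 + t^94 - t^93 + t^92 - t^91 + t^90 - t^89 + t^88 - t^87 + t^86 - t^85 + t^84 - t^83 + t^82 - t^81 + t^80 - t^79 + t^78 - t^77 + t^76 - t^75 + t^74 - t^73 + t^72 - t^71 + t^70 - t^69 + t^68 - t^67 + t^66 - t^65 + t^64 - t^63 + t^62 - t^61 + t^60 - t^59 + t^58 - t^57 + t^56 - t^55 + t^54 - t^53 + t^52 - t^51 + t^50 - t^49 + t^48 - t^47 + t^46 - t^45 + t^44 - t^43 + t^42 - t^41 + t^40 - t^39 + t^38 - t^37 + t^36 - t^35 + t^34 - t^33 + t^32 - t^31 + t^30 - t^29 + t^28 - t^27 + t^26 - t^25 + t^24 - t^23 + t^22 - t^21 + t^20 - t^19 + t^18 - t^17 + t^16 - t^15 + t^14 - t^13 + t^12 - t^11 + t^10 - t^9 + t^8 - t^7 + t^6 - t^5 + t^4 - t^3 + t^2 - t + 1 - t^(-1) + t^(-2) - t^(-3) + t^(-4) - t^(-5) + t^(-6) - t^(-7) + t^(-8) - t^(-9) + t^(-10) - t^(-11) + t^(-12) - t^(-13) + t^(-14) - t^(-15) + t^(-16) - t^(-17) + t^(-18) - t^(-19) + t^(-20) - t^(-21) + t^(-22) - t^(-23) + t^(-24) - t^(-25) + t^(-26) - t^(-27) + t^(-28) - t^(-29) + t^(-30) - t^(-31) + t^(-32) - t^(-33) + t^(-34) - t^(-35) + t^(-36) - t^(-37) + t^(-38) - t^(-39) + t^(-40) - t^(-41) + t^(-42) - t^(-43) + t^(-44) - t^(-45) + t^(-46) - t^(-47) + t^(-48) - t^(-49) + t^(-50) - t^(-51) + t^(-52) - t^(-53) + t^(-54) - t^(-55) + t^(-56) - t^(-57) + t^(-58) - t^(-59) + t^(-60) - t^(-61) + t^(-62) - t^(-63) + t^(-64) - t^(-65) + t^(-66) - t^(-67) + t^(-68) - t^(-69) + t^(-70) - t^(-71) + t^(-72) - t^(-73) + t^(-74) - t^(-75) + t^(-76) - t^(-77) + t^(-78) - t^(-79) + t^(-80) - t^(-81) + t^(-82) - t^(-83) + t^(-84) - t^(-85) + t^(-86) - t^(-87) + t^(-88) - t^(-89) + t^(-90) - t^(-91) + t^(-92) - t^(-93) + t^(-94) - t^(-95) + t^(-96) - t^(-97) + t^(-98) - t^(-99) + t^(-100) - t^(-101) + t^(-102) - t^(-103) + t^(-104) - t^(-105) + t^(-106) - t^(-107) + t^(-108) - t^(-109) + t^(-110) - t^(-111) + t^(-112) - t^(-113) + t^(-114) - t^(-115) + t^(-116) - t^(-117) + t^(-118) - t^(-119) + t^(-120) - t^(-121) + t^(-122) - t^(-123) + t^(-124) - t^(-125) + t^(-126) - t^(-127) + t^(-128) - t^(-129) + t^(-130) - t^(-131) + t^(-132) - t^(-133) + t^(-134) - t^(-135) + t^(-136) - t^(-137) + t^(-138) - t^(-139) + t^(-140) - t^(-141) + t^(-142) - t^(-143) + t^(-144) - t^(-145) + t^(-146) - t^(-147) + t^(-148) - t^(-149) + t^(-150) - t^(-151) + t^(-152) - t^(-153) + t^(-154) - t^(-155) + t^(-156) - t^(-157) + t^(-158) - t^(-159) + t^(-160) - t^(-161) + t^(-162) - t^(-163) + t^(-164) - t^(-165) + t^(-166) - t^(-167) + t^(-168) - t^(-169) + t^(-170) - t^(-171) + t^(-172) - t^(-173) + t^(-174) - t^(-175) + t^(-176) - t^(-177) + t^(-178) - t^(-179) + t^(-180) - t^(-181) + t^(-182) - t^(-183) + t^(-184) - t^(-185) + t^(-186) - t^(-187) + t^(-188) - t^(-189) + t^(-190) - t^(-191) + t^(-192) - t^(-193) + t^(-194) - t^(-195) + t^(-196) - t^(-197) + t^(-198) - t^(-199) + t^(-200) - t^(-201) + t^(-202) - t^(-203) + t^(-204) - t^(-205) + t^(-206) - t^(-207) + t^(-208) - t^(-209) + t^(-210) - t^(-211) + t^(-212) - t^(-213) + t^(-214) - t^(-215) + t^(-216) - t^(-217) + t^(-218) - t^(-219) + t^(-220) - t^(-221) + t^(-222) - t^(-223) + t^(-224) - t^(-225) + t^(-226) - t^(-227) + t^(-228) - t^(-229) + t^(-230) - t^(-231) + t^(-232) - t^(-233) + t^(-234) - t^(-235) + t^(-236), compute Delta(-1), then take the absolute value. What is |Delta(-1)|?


Step 1: The polynomial has 473 terms with alternating signs, exponents from 236 down to -236.
Step 2: Substitute t = -1. The i-th term has coefficient (-1)^i and exponent (m-i),
  so its value is (-1)^i * (-1)^(m-i) = (-1)^m = 1 for every i.
Step 3: All 473 terms equal 1, so Delta(-1) = 473 * (1) = 473
Step 4: |Delta(-1)| = 473

473


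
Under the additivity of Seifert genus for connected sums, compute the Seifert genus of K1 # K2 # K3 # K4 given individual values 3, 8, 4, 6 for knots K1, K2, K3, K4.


The Seifert genus is additive under connected sum.
Seifert genus(K1 # K2 # K3 # K4) = (3) + (8) + (4) + (6)
= 21

21


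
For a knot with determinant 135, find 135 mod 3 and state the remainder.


Step 1: A knot is p-colorable if and only if p divides its determinant.
Step 2: Compute 135 mod 3.
135 = 45 * 3 + 0
Step 3: 135 mod 3 = 0
Step 4: The knot is 3-colorable: yes

0


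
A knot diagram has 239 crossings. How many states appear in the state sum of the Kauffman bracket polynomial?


Each crossing contributes 2 choices (A-smoothing or B-smoothing).
Total states = 2^239 = 883423532389192164791648750371459257913741948437809479060803100646309888

883423532389192164791648750371459257913741948437809479060803100646309888


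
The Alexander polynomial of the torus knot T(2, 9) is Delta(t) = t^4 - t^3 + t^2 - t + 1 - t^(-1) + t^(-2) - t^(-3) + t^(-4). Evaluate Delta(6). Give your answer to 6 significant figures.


Substituting t = 6 into Delta(t) = t^4 - t^3 + t^2 - t + 1 - t^(-1) + t^(-2) - t^(-3) + t^(-4):
Term values: (1296) + (-216) + (36) + (-6) + (1) + (-0.166667) + (0.0277778) + (-0.00462963) + (0.000771605)
Sum = 1110.857253
Rounded to 6 significant figures: 1110.86

1110.86


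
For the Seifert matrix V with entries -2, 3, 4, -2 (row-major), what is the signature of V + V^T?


Step 1: V + V^T = [[-4, 7], [7, -4]]
Step 2: trace = -8, det = -33
Step 3: Discriminant = (-8)^2 - 4*(-33) = 196
Step 4: Eigenvalues: 3, -11
Step 5: Signature = (# positive eigenvalues) - (# negative eigenvalues) = 0

0


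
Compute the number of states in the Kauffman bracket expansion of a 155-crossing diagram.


Each crossing contributes 2 choices (A-smoothing or B-smoothing).
Total states = 2^155 = 45671926166590716193865151022383844364247891968

45671926166590716193865151022383844364247891968


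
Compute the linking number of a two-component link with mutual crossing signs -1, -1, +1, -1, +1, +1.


Step 1: Count positive crossings: 3
Step 2: Count negative crossings: 3
Step 3: Sum of signs = 3 - 3 = 0
Step 4: Linking number = sum/2 = 0/2 = 0

0


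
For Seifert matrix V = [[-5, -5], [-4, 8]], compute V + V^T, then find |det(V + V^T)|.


Step 1: Form V + V^T where V = [[-5, -5], [-4, 8]]
  V^T = [[-5, -4], [-5, 8]]
  V + V^T = [[-10, -9], [-9, 16]]
Step 2: det(V + V^T) = (-10)*16 - (-9)*(-9)
  = -160 - 81 = -241
Step 3: Knot determinant = |det(V + V^T)| = |-241| = 241

241


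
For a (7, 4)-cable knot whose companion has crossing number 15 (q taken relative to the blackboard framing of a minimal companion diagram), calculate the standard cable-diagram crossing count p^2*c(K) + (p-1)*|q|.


Step 1: Each of the c(K) crossings of the companion diagram becomes p*p = p^2 crossings among the p parallel strands, and each of the |q| twists s_1 s_2 ... s_(p-1) adds (p-1) crossings.
  Crossings = p^2 * c(K) + (p-1)*|q|
Step 2: = 7^2 * 15 + (7-1)*4
Step 3: = 49*15 + 6*4
Step 4: = 735 + 24 = 759

759


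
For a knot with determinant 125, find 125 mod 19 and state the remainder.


Step 1: A knot is p-colorable if and only if p divides its determinant.
Step 2: Compute 125 mod 19.
125 = 6 * 19 + 11
Step 3: 125 mod 19 = 11
Step 4: The knot is 19-colorable: no

11


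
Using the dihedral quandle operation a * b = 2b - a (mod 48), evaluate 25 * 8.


25 * 8 = 2*8 - 25 mod 48
= 16 - 25 mod 48
= -9 mod 48 = 39

39


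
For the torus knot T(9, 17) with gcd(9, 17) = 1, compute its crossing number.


For a torus knot T(p, q) with gcd(p,q)=1,
the crossing number is min(p*(q-1), q*(p-1)).
p*(q-1) = 9*16 = 144
q*(p-1) = 17*8 = 136
min(144, 136) = 136

136


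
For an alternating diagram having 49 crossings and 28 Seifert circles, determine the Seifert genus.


For alternating knots, g = (c - s + 1)/2.
= (49 - 28 + 1)/2
= 22/2 = 11

11


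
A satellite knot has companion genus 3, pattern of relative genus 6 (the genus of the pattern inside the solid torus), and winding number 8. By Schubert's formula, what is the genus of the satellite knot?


Schubert: g(satellite) = g_rel(pattern) + |winding| * g(companion),
where g_rel(pattern) is the genus of the pattern relative to the solid torus.
= 6 + 8 * 3
= 6 + 24 = 30

30


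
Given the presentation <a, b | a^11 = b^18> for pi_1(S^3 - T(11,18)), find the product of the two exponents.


The relation is a^11 = b^18.
Product of exponents = 11 * 18
= 198

198
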